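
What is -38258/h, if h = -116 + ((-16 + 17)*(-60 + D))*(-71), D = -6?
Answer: -19129/2285 ≈ -8.3716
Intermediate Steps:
h = 4570 (h = -116 + ((-16 + 17)*(-60 - 6))*(-71) = -116 + (1*(-66))*(-71) = -116 - 66*(-71) = -116 + 4686 = 4570)
-38258/h = -38258/4570 = -38258*1/4570 = -19129/2285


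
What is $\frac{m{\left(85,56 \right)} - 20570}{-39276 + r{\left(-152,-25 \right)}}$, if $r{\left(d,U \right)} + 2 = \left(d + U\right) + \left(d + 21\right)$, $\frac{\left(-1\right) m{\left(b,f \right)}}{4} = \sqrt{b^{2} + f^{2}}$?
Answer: $\frac{10285}{19793} + \frac{2 \sqrt{10361}}{19793} \approx 0.52991$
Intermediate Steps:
$m{\left(b,f \right)} = - 4 \sqrt{b^{2} + f^{2}}$
$r{\left(d,U \right)} = 19 + U + 2 d$ ($r{\left(d,U \right)} = -2 + \left(\left(d + U\right) + \left(d + 21\right)\right) = -2 + \left(\left(U + d\right) + \left(21 + d\right)\right) = -2 + \left(21 + U + 2 d\right) = 19 + U + 2 d$)
$\frac{m{\left(85,56 \right)} - 20570}{-39276 + r{\left(-152,-25 \right)}} = \frac{- 4 \sqrt{85^{2} + 56^{2}} - 20570}{-39276 + \left(19 - 25 + 2 \left(-152\right)\right)} = \frac{- 4 \sqrt{7225 + 3136} - 20570}{-39276 - 310} = \frac{- 4 \sqrt{10361} - 20570}{-39276 - 310} = \frac{-20570 - 4 \sqrt{10361}}{-39586} = \left(-20570 - 4 \sqrt{10361}\right) \left(- \frac{1}{39586}\right) = \frac{10285}{19793} + \frac{2 \sqrt{10361}}{19793}$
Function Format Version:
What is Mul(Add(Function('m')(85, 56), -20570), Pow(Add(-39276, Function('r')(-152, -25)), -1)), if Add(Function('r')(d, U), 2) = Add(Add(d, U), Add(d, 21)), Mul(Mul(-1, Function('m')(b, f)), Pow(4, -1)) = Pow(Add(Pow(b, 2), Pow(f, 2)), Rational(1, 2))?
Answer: Add(Rational(10285, 19793), Mul(Rational(2, 19793), Pow(10361, Rational(1, 2)))) ≈ 0.52991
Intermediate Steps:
Function('m')(b, f) = Mul(-4, Pow(Add(Pow(b, 2), Pow(f, 2)), Rational(1, 2)))
Function('r')(d, U) = Add(19, U, Mul(2, d)) (Function('r')(d, U) = Add(-2, Add(Add(d, U), Add(d, 21))) = Add(-2, Add(Add(U, d), Add(21, d))) = Add(-2, Add(21, U, Mul(2, d))) = Add(19, U, Mul(2, d)))
Mul(Add(Function('m')(85, 56), -20570), Pow(Add(-39276, Function('r')(-152, -25)), -1)) = Mul(Add(Mul(-4, Pow(Add(Pow(85, 2), Pow(56, 2)), Rational(1, 2))), -20570), Pow(Add(-39276, Add(19, -25, Mul(2, -152))), -1)) = Mul(Add(Mul(-4, Pow(Add(7225, 3136), Rational(1, 2))), -20570), Pow(Add(-39276, Add(19, -25, -304)), -1)) = Mul(Add(Mul(-4, Pow(10361, Rational(1, 2))), -20570), Pow(Add(-39276, -310), -1)) = Mul(Add(-20570, Mul(-4, Pow(10361, Rational(1, 2)))), Pow(-39586, -1)) = Mul(Add(-20570, Mul(-4, Pow(10361, Rational(1, 2)))), Rational(-1, 39586)) = Add(Rational(10285, 19793), Mul(Rational(2, 19793), Pow(10361, Rational(1, 2))))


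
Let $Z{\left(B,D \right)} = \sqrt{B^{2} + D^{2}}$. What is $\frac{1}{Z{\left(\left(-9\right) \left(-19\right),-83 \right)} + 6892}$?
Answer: $\frac{3446}{23731767} - \frac{\sqrt{36130}}{47463534} \approx 0.0001412$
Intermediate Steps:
$\frac{1}{Z{\left(\left(-9\right) \left(-19\right),-83 \right)} + 6892} = \frac{1}{\sqrt{\left(\left(-9\right) \left(-19\right)\right)^{2} + \left(-83\right)^{2}} + 6892} = \frac{1}{\sqrt{171^{2} + 6889} + 6892} = \frac{1}{\sqrt{29241 + 6889} + 6892} = \frac{1}{\sqrt{36130} + 6892} = \frac{1}{6892 + \sqrt{36130}}$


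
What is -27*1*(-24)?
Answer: 648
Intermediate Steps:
-27*1*(-24) = -27*(-24) = 648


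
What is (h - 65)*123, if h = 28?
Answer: -4551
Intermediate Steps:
(h - 65)*123 = (28 - 65)*123 = -37*123 = -4551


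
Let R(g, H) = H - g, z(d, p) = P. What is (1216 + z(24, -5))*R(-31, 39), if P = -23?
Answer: 83510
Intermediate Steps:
z(d, p) = -23
(1216 + z(24, -5))*R(-31, 39) = (1216 - 23)*(39 - 1*(-31)) = 1193*(39 + 31) = 1193*70 = 83510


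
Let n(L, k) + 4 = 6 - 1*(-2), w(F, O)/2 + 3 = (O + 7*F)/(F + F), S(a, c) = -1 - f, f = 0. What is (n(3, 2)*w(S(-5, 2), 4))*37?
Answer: -444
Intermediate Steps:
S(a, c) = -1 (S(a, c) = -1 - 1*0 = -1 + 0 = -1)
w(F, O) = -6 + (O + 7*F)/F (w(F, O) = -6 + 2*((O + 7*F)/(F + F)) = -6 + 2*((O + 7*F)/((2*F))) = -6 + 2*((O + 7*F)*(1/(2*F))) = -6 + 2*((O + 7*F)/(2*F)) = -6 + (O + 7*F)/F)
n(L, k) = 4 (n(L, k) = -4 + (6 - 1*(-2)) = -4 + (6 + 2) = -4 + 8 = 4)
(n(3, 2)*w(S(-5, 2), 4))*37 = (4*((-1 + 4)/(-1)))*37 = (4*(-1*3))*37 = (4*(-3))*37 = -12*37 = -444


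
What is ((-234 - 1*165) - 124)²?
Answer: 273529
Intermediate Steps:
((-234 - 1*165) - 124)² = ((-234 - 165) - 124)² = (-399 - 124)² = (-523)² = 273529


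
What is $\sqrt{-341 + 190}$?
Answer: $i \sqrt{151} \approx 12.288 i$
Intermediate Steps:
$\sqrt{-341 + 190} = \sqrt{-151} = i \sqrt{151}$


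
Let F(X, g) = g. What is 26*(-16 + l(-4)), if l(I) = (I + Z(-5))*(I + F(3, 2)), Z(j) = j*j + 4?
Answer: -1716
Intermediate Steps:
Z(j) = 4 + j² (Z(j) = j² + 4 = 4 + j²)
l(I) = (2 + I)*(29 + I) (l(I) = (I + (4 + (-5)²))*(I + 2) = (I + (4 + 25))*(2 + I) = (I + 29)*(2 + I) = (29 + I)*(2 + I) = (2 + I)*(29 + I))
26*(-16 + l(-4)) = 26*(-16 + (58 + (-4)² + 31*(-4))) = 26*(-16 + (58 + 16 - 124)) = 26*(-16 - 50) = 26*(-66) = -1716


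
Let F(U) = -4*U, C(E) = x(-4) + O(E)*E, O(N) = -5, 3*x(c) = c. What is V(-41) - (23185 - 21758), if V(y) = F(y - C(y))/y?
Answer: -178457/123 ≈ -1450.9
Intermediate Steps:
x(c) = c/3
C(E) = -4/3 - 5*E (C(E) = (⅓)*(-4) - 5*E = -4/3 - 5*E)
V(y) = (-16/3 - 24*y)/y (V(y) = (-4*(y - (-4/3 - 5*y)))/y = (-4*(y + (4/3 + 5*y)))/y = (-4*(4/3 + 6*y))/y = (-16/3 - 24*y)/y)
V(-41) - (23185 - 21758) = (-24 - 16/3/(-41)) - (23185 - 21758) = (-24 - 16/3*(-1/41)) - 1*1427 = (-24 + 16/123) - 1427 = -2936/123 - 1427 = -178457/123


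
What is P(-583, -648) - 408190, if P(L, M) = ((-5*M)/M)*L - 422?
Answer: -405697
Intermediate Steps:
P(L, M) = -422 - 5*L (P(L, M) = -5*L - 422 = -422 - 5*L)
P(-583, -648) - 408190 = (-422 - 5*(-583)) - 408190 = (-422 + 2915) - 408190 = 2493 - 408190 = -405697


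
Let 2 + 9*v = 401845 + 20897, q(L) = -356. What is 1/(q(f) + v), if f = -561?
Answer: 9/419536 ≈ 2.1452e-5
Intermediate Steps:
v = 422740/9 (v = -2/9 + (401845 + 20897)/9 = -2/9 + (1/9)*422742 = -2/9 + 140914/3 = 422740/9 ≈ 46971.)
1/(q(f) + v) = 1/(-356 + 422740/9) = 1/(419536/9) = 9/419536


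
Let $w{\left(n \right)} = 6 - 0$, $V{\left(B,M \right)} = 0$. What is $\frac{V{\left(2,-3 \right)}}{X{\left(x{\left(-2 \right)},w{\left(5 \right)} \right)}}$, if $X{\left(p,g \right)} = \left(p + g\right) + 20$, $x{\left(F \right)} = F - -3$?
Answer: $0$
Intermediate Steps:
$w{\left(n \right)} = 6$ ($w{\left(n \right)} = 6 + 0 = 6$)
$x{\left(F \right)} = 3 + F$ ($x{\left(F \right)} = F + 3 = 3 + F$)
$X{\left(p,g \right)} = 20 + g + p$ ($X{\left(p,g \right)} = \left(g + p\right) + 20 = 20 + g + p$)
$\frac{V{\left(2,-3 \right)}}{X{\left(x{\left(-2 \right)},w{\left(5 \right)} \right)}} = \frac{0}{20 + 6 + \left(3 - 2\right)} = \frac{0}{20 + 6 + 1} = \frac{0}{27} = 0 \cdot \frac{1}{27} = 0$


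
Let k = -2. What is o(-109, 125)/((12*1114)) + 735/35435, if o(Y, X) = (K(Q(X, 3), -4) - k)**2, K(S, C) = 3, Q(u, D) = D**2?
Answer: 2142271/94739016 ≈ 0.022612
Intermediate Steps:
o(Y, X) = 25 (o(Y, X) = (3 - 1*(-2))**2 = (3 + 2)**2 = 5**2 = 25)
o(-109, 125)/((12*1114)) + 735/35435 = 25/((12*1114)) + 735/35435 = 25/13368 + 735*(1/35435) = 25*(1/13368) + 147/7087 = 25/13368 + 147/7087 = 2142271/94739016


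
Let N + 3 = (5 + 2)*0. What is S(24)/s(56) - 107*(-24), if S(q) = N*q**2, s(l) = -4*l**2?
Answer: 503355/196 ≈ 2568.1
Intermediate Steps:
N = -3 (N = -3 + (5 + 2)*0 = -3 + 7*0 = -3 + 0 = -3)
S(q) = -3*q**2
S(24)/s(56) - 107*(-24) = (-3*24**2)/((-4*56**2)) - 107*(-24) = (-3*576)/((-4*3136)) + 2568 = -1728/(-12544) + 2568 = -1728*(-1/12544) + 2568 = 27/196 + 2568 = 503355/196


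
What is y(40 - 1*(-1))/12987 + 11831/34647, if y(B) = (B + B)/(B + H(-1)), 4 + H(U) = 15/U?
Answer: 563853898/1649855493 ≈ 0.34176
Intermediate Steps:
H(U) = -4 + 15/U
y(B) = 2*B/(-19 + B) (y(B) = (B + B)/(B + (-4 + 15/(-1))) = (2*B)/(B + (-4 + 15*(-1))) = (2*B)/(B + (-4 - 15)) = (2*B)/(B - 19) = (2*B)/(-19 + B) = 2*B/(-19 + B))
y(40 - 1*(-1))/12987 + 11831/34647 = (2*(40 - 1*(-1))/(-19 + (40 - 1*(-1))))/12987 + 11831/34647 = (2*(40 + 1)/(-19 + (40 + 1)))*(1/12987) + 11831*(1/34647) = (2*41/(-19 + 41))*(1/12987) + 11831/34647 = (2*41/22)*(1/12987) + 11831/34647 = (2*41*(1/22))*(1/12987) + 11831/34647 = (41/11)*(1/12987) + 11831/34647 = 41/142857 + 11831/34647 = 563853898/1649855493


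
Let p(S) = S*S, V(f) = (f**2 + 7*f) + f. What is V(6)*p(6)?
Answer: 3024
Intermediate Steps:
V(f) = f**2 + 8*f
p(S) = S**2
V(6)*p(6) = (6*(8 + 6))*6**2 = (6*14)*36 = 84*36 = 3024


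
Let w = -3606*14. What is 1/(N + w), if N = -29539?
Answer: -1/80023 ≈ -1.2496e-5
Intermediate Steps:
w = -50484
1/(N + w) = 1/(-29539 - 50484) = 1/(-80023) = -1/80023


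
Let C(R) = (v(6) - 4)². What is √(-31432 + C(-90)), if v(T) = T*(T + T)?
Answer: 2*I*√6702 ≈ 163.73*I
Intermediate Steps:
v(T) = 2*T² (v(T) = T*(2*T) = 2*T²)
C(R) = 4624 (C(R) = (2*6² - 4)² = (2*36 - 4)² = (72 - 4)² = 68² = 4624)
√(-31432 + C(-90)) = √(-31432 + 4624) = √(-26808) = 2*I*√6702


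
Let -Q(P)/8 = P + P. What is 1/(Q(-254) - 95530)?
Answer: -1/91466 ≈ -1.0933e-5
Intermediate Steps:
Q(P) = -16*P (Q(P) = -8*(P + P) = -16*P)
1/(Q(-254) - 95530) = 1/(-16*(-254) - 95530) = 1/(4064 - 95530) = 1/(-91466) = -1/91466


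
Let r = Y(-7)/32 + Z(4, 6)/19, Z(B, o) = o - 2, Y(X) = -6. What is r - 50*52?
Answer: -790393/304 ≈ -2600.0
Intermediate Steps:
Z(B, o) = -2 + o
r = 7/304 (r = -6/32 + (-2 + 6)/19 = -6*1/32 + 4*(1/19) = -3/16 + 4/19 = 7/304 ≈ 0.023026)
r - 50*52 = 7/304 - 50*52 = 7/304 - 2600 = -790393/304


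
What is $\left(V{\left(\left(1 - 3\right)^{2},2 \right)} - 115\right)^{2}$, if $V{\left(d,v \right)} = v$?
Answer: $12769$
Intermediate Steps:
$\left(V{\left(\left(1 - 3\right)^{2},2 \right)} - 115\right)^{2} = \left(2 - 115\right)^{2} = \left(-113\right)^{2} = 12769$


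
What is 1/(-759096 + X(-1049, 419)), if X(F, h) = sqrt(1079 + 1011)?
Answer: -379548/288113367563 - sqrt(2090)/576226735126 ≈ -1.3174e-6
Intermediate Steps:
X(F, h) = sqrt(2090)
1/(-759096 + X(-1049, 419)) = 1/(-759096 + sqrt(2090))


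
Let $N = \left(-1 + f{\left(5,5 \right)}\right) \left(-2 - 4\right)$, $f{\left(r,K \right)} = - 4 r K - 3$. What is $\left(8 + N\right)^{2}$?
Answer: $399424$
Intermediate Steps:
$f{\left(r,K \right)} = -3 - 4 K r$ ($f{\left(r,K \right)} = - 4 K r - 3 = -3 - 4 K r$)
$N = 624$ ($N = \left(-1 - \left(3 + 20 \cdot 5\right)\right) \left(-2 - 4\right) = \left(-1 - 103\right) \left(-6\right) = \left(-104\right) \left(-6\right) = 624$)
$\left(8 + N\right)^{2} = \left(8 + 624\right)^{2} = 632^{2} = 399424$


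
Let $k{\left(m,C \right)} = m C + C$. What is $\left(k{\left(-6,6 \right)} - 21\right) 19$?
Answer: $-969$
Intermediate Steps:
$k{\left(m,C \right)} = C + C m$ ($k{\left(m,C \right)} = C m + C = C + C m$)
$\left(k{\left(-6,6 \right)} - 21\right) 19 = \left(6 \left(1 - 6\right) - 21\right) 19 = \left(6 \left(-5\right) - 21\right) 19 = \left(-30 - 21\right) 19 = \left(-51\right) 19 = -969$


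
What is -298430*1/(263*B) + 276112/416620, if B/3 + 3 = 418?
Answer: -1696158694/6820798485 ≈ -0.24867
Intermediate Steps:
B = 1245 (B = -9 + 3*418 = -9 + 1254 = 1245)
-298430*1/(263*B) + 276112/416620 = -298430/(263*1245) + 276112/416620 = -298430/327435 + 276112*(1/416620) = -298430*1/327435 + 69028/104155 = -59686/65487 + 69028/104155 = -1696158694/6820798485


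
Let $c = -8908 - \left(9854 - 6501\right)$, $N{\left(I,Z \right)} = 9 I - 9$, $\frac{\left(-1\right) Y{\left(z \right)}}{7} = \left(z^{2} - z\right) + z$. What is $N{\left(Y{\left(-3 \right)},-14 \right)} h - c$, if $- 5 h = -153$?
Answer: $- \frac{26823}{5} \approx -5364.6$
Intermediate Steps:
$Y{\left(z \right)} = - 7 z^{2}$ ($Y{\left(z \right)} = - 7 \left(\left(z^{2} - z\right) + z\right) = - 7 z^{2}$)
$N{\left(I,Z \right)} = -9 + 9 I$
$h = \frac{153}{5}$ ($h = \left(- \frac{1}{5}\right) \left(-153\right) = \frac{153}{5} \approx 30.6$)
$c = -12261$ ($c = -8908 - \left(9854 - 6501\right) = -8908 - 3353 = -12261$)
$N{\left(Y{\left(-3 \right)},-14 \right)} h - c = \left(-9 + 9 \left(- 7 \left(-3\right)^{2}\right)\right) \frac{153}{5} - -12261 = \left(-9 + 9 \left(\left(-7\right) 9\right)\right) \frac{153}{5} + 12261 = \left(-9 + 9 \left(-63\right)\right) \frac{153}{5} + 12261 = \left(-9 - 567\right) \frac{153}{5} + 12261 = \left(-576\right) \frac{153}{5} + 12261 = - \frac{88128}{5} + 12261 = - \frac{26823}{5}$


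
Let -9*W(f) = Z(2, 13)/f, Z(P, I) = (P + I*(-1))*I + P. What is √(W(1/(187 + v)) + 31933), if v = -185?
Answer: 7*√5871/3 ≈ 178.79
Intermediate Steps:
Z(P, I) = P + I*(P - I) (Z(P, I) = (P - I)*I + P = I*(P - I) + P = P + I*(P - I))
W(f) = 47/(3*f) (W(f) = -(2 - 1*13² + 13*2)/(9*f) = -(2 - 1*169 + 26)/(9*f) = -(2 - 169 + 26)/(9*f) = -(-47)/(3*f) = 47/(3*f))
√(W(1/(187 + v)) + 31933) = √(47/(3*(1/(187 - 185))) + 31933) = √(47/(3*(1/2)) + 31933) = √(47/(3*(½)) + 31933) = √((47/3)*2 + 31933) = √(94/3 + 31933) = √(95893/3) = 7*√5871/3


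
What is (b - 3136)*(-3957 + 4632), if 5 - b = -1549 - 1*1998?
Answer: 280800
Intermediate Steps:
b = 3552 (b = 5 - (-1549 - 1*1998) = 5 - (-1549 - 1998) = 5 - 1*(-3547) = 5 + 3547 = 3552)
(b - 3136)*(-3957 + 4632) = (3552 - 3136)*(-3957 + 4632) = 416*675 = 280800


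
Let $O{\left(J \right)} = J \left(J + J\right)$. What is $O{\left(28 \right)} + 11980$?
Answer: $13548$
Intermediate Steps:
$O{\left(J \right)} = 2 J^{2}$ ($O{\left(J \right)} = J 2 J = 2 J^{2}$)
$O{\left(28 \right)} + 11980 = 2 \cdot 28^{2} + 11980 = 2 \cdot 784 + 11980 = 1568 + 11980 = 13548$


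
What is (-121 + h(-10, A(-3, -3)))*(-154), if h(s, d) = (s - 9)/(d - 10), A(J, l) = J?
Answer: 239316/13 ≈ 18409.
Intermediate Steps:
h(s, d) = (-9 + s)/(-10 + d)
(-121 + h(-10, A(-3, -3)))*(-154) = (-121 + (-9 - 10)/(-10 - 3))*(-154) = (-121 - 19/(-13))*(-154) = (-121 - 1/13*(-19))*(-154) = (-121 + 19/13)*(-154) = -1554/13*(-154) = 239316/13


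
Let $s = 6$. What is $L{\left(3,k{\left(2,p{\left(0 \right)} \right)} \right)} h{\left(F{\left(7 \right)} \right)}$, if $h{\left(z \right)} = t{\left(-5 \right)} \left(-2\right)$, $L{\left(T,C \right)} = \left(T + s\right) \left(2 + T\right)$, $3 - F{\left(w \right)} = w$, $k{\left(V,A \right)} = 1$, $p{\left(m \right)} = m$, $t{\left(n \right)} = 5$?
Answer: $-450$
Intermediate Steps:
$F{\left(w \right)} = 3 - w$
$L{\left(T,C \right)} = \left(2 + T\right) \left(6 + T\right)$ ($L{\left(T,C \right)} = \left(T + 6\right) \left(2 + T\right) = \left(6 + T\right) \left(2 + T\right) = \left(2 + T\right) \left(6 + T\right)$)
$h{\left(z \right)} = -10$ ($h{\left(z \right)} = 5 \left(-2\right) = -10$)
$L{\left(3,k{\left(2,p{\left(0 \right)} \right)} \right)} h{\left(F{\left(7 \right)} \right)} = \left(12 + 3^{2} + 8 \cdot 3\right) \left(-10\right) = \left(12 + 9 + 24\right) \left(-10\right) = 45 \left(-10\right) = -450$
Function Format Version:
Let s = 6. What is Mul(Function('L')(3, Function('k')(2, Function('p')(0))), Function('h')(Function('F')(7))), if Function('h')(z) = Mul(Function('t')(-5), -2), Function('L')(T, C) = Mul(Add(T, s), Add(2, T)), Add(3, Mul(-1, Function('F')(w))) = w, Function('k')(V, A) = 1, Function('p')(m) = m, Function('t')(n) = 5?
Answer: -450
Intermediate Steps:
Function('F')(w) = Add(3, Mul(-1, w))
Function('L')(T, C) = Mul(Add(2, T), Add(6, T)) (Function('L')(T, C) = Mul(Add(T, 6), Add(2, T)) = Mul(Add(6, T), Add(2, T)) = Mul(Add(2, T), Add(6, T)))
Function('h')(z) = -10 (Function('h')(z) = Mul(5, -2) = -10)
Mul(Function('L')(3, Function('k')(2, Function('p')(0))), Function('h')(Function('F')(7))) = Mul(Add(12, Pow(3, 2), Mul(8, 3)), -10) = Mul(Add(12, 9, 24), -10) = Mul(45, -10) = -450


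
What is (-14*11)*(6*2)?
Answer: -1848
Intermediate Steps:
(-14*11)*(6*2) = -154*12 = -1848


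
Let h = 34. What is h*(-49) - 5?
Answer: -1671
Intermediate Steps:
h*(-49) - 5 = 34*(-49) - 5 = -1666 - 5 = -1671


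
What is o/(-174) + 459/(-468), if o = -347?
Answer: 4585/4524 ≈ 1.0135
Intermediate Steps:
o/(-174) + 459/(-468) = -347/(-174) + 459/(-468) = -347*(-1/174) + 459*(-1/468) = 347/174 - 51/52 = 4585/4524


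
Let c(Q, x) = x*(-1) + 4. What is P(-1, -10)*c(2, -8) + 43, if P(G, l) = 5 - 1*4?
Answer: 55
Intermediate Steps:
c(Q, x) = 4 - x (c(Q, x) = -x + 4 = 4 - x)
P(G, l) = 1 (P(G, l) = 5 - 4 = 1)
P(-1, -10)*c(2, -8) + 43 = 1*(4 - 1*(-8)) + 43 = 1*(4 + 8) + 43 = 1*12 + 43 = 12 + 43 = 55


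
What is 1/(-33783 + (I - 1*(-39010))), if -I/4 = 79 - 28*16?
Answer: 1/6703 ≈ 0.00014919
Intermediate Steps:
I = 1476 (I = -4*(79 - 28*16) = -4*(79 - 448) = -4*(-369) = 1476)
1/(-33783 + (I - 1*(-39010))) = 1/(-33783 + (1476 - 1*(-39010))) = 1/(-33783 + (1476 + 39010)) = 1/(-33783 + 40486) = 1/6703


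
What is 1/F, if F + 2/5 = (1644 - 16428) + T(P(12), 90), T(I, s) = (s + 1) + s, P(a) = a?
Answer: -5/73017 ≈ -6.8477e-5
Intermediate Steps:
T(I, s) = 1 + 2*s (T(I, s) = (1 + s) + s = 1 + 2*s)
F = -73017/5 (F = -⅖ + ((1644 - 16428) + (1 + 2*90)) = -⅖ + (-14784 + (1 + 180)) = -⅖ + (-14784 + 181) = -⅖ - 14603 = -73017/5 ≈ -14603.)
1/F = 1/(-73017/5) = -5/73017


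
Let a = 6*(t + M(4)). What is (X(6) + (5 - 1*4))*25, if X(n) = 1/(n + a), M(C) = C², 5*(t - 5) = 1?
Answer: 16775/666 ≈ 25.188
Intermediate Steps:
t = 26/5 (t = 5 + (⅕)*1 = 5 + ⅕ = 26/5 ≈ 5.2000)
a = 636/5 (a = 6*(26/5 + 4²) = 6*(26/5 + 16) = 6*(106/5) = 636/5 ≈ 127.20)
X(n) = 1/(636/5 + n) (X(n) = 1/(n + 636/5) = 1/(636/5 + n))
(X(6) + (5 - 1*4))*25 = (5/(636 + 5*6) + (5 - 1*4))*25 = (5/(636 + 30) + (5 - 4))*25 = (5/666 + 1)*25 = (671/666)*25 = 16775/666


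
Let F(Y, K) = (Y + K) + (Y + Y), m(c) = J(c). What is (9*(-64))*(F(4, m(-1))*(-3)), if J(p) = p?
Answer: 19008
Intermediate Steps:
m(c) = c
F(Y, K) = K + 3*Y (F(Y, K) = (K + Y) + 2*Y = K + 3*Y)
(9*(-64))*(F(4, m(-1))*(-3)) = (9*(-64))*((-1 + 3*4)*(-3)) = -576*(-1 + 12)*(-3) = -6336*(-3) = -576*(-33) = 19008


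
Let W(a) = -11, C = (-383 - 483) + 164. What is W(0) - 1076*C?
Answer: 755341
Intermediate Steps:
C = -702 (C = -866 + 164 = -702)
W(0) - 1076*C = -11 - 1076*(-702) = -11 + 755352 = 755341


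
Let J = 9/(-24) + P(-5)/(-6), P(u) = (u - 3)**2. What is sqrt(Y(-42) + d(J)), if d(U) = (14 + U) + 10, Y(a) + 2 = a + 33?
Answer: sqrt(282)/12 ≈ 1.3994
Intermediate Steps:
P(u) = (-3 + u)**2
Y(a) = 31 + a (Y(a) = -2 + (a + 33) = -2 + (33 + a) = 31 + a)
J = -265/24 (J = 9/(-24) + (-3 - 5)**2/(-6) = 9*(-1/24) + (-8)**2*(-1/6) = -3/8 + 64*(-1/6) = -3/8 - 32/3 = -265/24 ≈ -11.042)
d(U) = 24 + U
sqrt(Y(-42) + d(J)) = sqrt((31 - 42) + (24 - 265/24)) = sqrt(-11 + 311/24) = sqrt(47/24) = sqrt(282)/12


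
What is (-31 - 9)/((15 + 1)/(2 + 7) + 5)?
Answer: -360/61 ≈ -5.9016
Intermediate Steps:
(-31 - 9)/((15 + 1)/(2 + 7) + 5) = -40/(16/9 + 5) = -40/(61/9) = (9/61)*(-40) = -360/61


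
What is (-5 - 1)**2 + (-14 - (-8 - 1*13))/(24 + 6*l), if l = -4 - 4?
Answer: 857/24 ≈ 35.708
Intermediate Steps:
l = -8
(-5 - 1)**2 + (-14 - (-8 - 1*13))/(24 + 6*l) = (-5 - 1)**2 + (-14 - (-8 - 1*13))/(24 + 6*(-8)) = (-6)**2 + (-14 - (-8 - 13))/(24 - 48) = 36 + (-14 - 1*(-21))/(-24) = 36 + (-14 + 21)*(-1/24) = 36 + 7*(-1/24) = 36 - 7/24 = 857/24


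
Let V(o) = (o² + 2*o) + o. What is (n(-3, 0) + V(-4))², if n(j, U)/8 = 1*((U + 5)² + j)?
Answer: 32400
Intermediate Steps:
V(o) = o² + 3*o
n(j, U) = 8*j + 8*(5 + U)² (n(j, U) = 8*(1*((U + 5)² + j)) = 8*(1*((5 + U)² + j)) = 8*(1*(j + (5 + U)²)) = 8*(j + (5 + U)²) = 8*j + 8*(5 + U)²)
(n(-3, 0) + V(-4))² = ((8*(-3) + 8*(5 + 0)²) - 4*(3 - 4))² = ((-24 + 8*5²) - 4*(-1))² = ((-24 + 8*25) + 4)² = ((-24 + 200) + 4)² = (176 + 4)² = 180² = 32400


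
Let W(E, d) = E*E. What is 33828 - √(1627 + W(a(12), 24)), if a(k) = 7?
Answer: 33828 - 2*√419 ≈ 33787.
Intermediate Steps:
W(E, d) = E²
33828 - √(1627 + W(a(12), 24)) = 33828 - √(1627 + 7²) = 33828 - √(1627 + 49) = 33828 - √1676 = 33828 - 2*√419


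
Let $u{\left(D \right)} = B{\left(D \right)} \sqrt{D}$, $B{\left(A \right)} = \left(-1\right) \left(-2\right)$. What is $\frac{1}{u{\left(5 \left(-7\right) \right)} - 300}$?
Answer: $- \frac{15}{4507} - \frac{i \sqrt{35}}{45070} \approx -0.0033282 - 0.00013126 i$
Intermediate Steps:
$B{\left(A \right)} = 2$
$u{\left(D \right)} = 2 \sqrt{D}$
$\frac{1}{u{\left(5 \left(-7\right) \right)} - 300} = \frac{1}{2 \sqrt{5 \left(-7\right)} - 300} = \frac{1}{2 \sqrt{-35} - 300} = \frac{1}{2 i \sqrt{35} - 300} = \frac{1}{-300 + 2 i \sqrt{35}}$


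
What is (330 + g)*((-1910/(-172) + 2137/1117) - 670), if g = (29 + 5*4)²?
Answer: -172356203813/96062 ≈ -1.7942e+6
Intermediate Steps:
g = 2401 (g = (29 + 20)² = 49² = 2401)
(330 + g)*((-1910/(-172) + 2137/1117) - 670) = (330 + 2401)*((-1910/(-172) + 2137/1117) - 670) = 2731*((-1910*(-1/172) + 2137*(1/1117)) - 670) = 2731*((955/86 + 2137/1117) - 670) = 2731*(1250517/96062 - 670) = 2731*(-63111023/96062) = -172356203813/96062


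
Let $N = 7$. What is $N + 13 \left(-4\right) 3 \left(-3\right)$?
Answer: $475$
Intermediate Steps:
$N + 13 \left(-4\right) 3 \left(-3\right) = 7 + 13 \left(-4\right) 3 \left(-3\right) = 7 + 13 \left(\left(-12\right) \left(-3\right)\right) = 7 + 13 \cdot 36 = 7 + 468 = 475$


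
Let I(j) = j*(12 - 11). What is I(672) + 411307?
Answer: 411979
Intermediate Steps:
I(j) = j (I(j) = j*1 = j)
I(672) + 411307 = 672 + 411307 = 411979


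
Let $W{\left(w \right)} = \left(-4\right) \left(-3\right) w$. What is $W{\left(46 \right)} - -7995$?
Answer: $8547$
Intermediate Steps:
$W{\left(w \right)} = 12 w$
$W{\left(46 \right)} - -7995 = 12 \cdot 46 - -7995 = 552 + 7995 = 8547$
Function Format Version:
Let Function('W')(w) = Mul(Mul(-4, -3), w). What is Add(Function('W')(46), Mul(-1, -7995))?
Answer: 8547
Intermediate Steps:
Function('W')(w) = Mul(12, w)
Add(Function('W')(46), Mul(-1, -7995)) = Add(Mul(12, 46), Mul(-1, -7995)) = Add(552, 7995) = 8547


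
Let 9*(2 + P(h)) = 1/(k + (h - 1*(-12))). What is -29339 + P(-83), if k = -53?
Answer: -32744557/1116 ≈ -29341.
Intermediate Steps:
P(h) = -2 + 1/(9*(-41 + h)) (P(h) = -2 + 1/(9*(-53 + (h - 1*(-12)))) = -2 + 1/(9*(-53 + (h + 12))) = -2 + 1/(9*(-53 + (12 + h))) = -2 + 1/(9*(-41 + h)))
-29339 + P(-83) = -29339 + (739 - 18*(-83))/(9*(-41 - 83)) = -29339 + (1/9)*(739 + 1494)/(-124) = -29339 + (1/9)*(-1/124)*2233 = -29339 - 2233/1116 = -32744557/1116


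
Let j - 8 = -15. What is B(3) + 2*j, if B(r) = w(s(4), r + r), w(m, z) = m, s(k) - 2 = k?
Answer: -8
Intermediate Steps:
s(k) = 2 + k
B(r) = 6 (B(r) = 2 + 4 = 6)
j = -7 (j = 8 - 15 = -7)
B(3) + 2*j = 6 + 2*(-7) = 6 - 14 = -8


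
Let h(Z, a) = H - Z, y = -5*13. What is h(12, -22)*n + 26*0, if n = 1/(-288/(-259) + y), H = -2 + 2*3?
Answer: 2072/16547 ≈ 0.12522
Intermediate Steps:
H = 4 (H = -2 + 6 = 4)
y = -65
h(Z, a) = 4 - Z
n = -259/16547 (n = 1/(-288/(-259) - 65) = 1/(-288*(-1/259) - 65) = 1/(288/259 - 65) = 1/(-16547/259) = -259/16547 ≈ -0.015652)
h(12, -22)*n + 26*0 = (4 - 1*12)*(-259/16547) + 26*0 = (4 - 12)*(-259/16547) + 0 = -8*(-259/16547) + 0 = 2072/16547 + 0 = 2072/16547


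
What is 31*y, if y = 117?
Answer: 3627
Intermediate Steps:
31*y = 31*117 = 3627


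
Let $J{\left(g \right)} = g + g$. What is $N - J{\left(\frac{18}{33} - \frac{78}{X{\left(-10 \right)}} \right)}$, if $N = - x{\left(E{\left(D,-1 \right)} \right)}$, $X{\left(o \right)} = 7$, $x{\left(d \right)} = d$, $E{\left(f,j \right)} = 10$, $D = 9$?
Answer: $\frac{862}{77} \approx 11.195$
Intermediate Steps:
$N = -10$ ($N = \left(-1\right) 10 = -10$)
$J{\left(g \right)} = 2 g$
$N - J{\left(\frac{18}{33} - \frac{78}{X{\left(-10 \right)}} \right)} = -10 - 2 \left(\frac{18}{33} - \frac{78}{7}\right) = -10 - 2 \left(18 \cdot \frac{1}{33} - \frac{78}{7}\right) = -10 - 2 \left(\frac{6}{11} - \frac{78}{7}\right) = -10 - 2 \left(- \frac{816}{77}\right) = -10 - - \frac{1632}{77} = -10 + \frac{1632}{77} = \frac{862}{77}$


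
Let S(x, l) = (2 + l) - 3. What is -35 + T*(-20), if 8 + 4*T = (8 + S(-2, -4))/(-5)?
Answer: 8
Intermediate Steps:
S(x, l) = -1 + l
T = -43/20 (T = -2 + ((8 + (-1 - 4))/(-5))/4 = -2 + ((8 - 5)*(-⅕))/4 = -2 + (3*(-⅕))/4 = -2 + (¼)*(-⅗) = -2 - 3/20 = -43/20 ≈ -2.1500)
-35 + T*(-20) = -35 - 43/20*(-20) = -35 + 43 = 8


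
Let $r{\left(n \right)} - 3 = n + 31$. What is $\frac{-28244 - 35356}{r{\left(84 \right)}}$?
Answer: $- \frac{31800}{59} \approx -538.98$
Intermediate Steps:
$r{\left(n \right)} = 34 + n$ ($r{\left(n \right)} = 3 + \left(n + 31\right) = 3 + \left(31 + n\right) = 34 + n$)
$\frac{-28244 - 35356}{r{\left(84 \right)}} = \frac{-28244 - 35356}{34 + 84} = \frac{-28244 - 35356}{118} = \left(-63600\right) \frac{1}{118} = - \frac{31800}{59}$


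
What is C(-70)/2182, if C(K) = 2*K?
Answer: -70/1091 ≈ -0.064161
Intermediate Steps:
C(-70)/2182 = (2*(-70))/2182 = -140*1/2182 = -70/1091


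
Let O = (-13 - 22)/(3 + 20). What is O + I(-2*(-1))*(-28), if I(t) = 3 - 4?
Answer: 609/23 ≈ 26.478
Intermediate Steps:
O = -35/23 ≈ -1.5217
I(t) = -1
O + I(-2*(-1))*(-28) = -35/23 - 1*(-28) = -35/23 + 28 = 609/23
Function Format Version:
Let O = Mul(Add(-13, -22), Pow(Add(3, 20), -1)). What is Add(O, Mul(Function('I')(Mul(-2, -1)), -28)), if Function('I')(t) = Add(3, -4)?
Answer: Rational(609, 23) ≈ 26.478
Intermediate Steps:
O = Rational(-35, 23) (O = Mul(-35, Pow(23, -1)) = Mul(-35, Rational(1, 23)) = Rational(-35, 23) ≈ -1.5217)
Function('I')(t) = -1
Add(O, Mul(Function('I')(Mul(-2, -1)), -28)) = Add(Rational(-35, 23), Mul(-1, -28)) = Add(Rational(-35, 23), 28) = Rational(609, 23)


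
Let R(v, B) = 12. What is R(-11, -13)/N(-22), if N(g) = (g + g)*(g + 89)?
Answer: -3/737 ≈ -0.0040706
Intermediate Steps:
N(g) = 2*g*(89 + g) (N(g) = (2*g)*(89 + g) = 2*g*(89 + g))
R(-11, -13)/N(-22) = 12/((2*(-22)*(89 - 22))) = 12/((2*(-22)*67)) = 12/(-2948) = 12*(-1/2948) = -3/737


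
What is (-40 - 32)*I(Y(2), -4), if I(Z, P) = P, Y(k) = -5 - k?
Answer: 288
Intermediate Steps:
(-40 - 32)*I(Y(2), -4) = (-40 - 32)*(-4) = -72*(-4) = 288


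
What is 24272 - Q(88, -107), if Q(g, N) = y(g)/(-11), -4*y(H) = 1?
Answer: 1067967/44 ≈ 24272.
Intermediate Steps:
y(H) = -¼ (y(H) = -¼*1 = -¼)
Q(g, N) = 1/44 (Q(g, N) = -¼/(-11) = -1/11*(-¼) = 1/44)
24272 - Q(88, -107) = 24272 - 1*1/44 = 24272 - 1/44 = 1067967/44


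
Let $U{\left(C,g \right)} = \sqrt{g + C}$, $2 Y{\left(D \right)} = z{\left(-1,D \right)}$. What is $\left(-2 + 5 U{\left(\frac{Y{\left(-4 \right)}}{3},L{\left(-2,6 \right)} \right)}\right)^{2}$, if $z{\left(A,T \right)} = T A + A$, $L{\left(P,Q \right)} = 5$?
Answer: $\frac{283}{2} - 10 \sqrt{22} \approx 94.596$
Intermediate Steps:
$z{\left(A,T \right)} = A + A T$ ($z{\left(A,T \right)} = A T + A = A + A T$)
$Y{\left(D \right)} = - \frac{1}{2} - \frac{D}{2}$ ($Y{\left(D \right)} = \frac{\left(-1\right) \left(1 + D\right)}{2} = \frac{-1 - D}{2} = - \frac{1}{2} - \frac{D}{2}$)
$U{\left(C,g \right)} = \sqrt{C + g}$
$\left(-2 + 5 U{\left(\frac{Y{\left(-4 \right)}}{3},L{\left(-2,6 \right)} \right)}\right)^{2} = \left(-2 + 5 \sqrt{\frac{- \frac{1}{2} - -2}{3} + 5}\right)^{2} = \left(-2 + 5 \sqrt{\left(- \frac{1}{2} + 2\right) \frac{1}{3} + 5}\right)^{2} = \left(-2 + 5 \sqrt{\frac{3}{2} \cdot \frac{1}{3} + 5}\right)^{2} = \left(-2 + 5 \sqrt{\frac{1}{2} + 5}\right)^{2} = \left(-2 + 5 \sqrt{\frac{11}{2}}\right)^{2} = \left(-2 + 5 \frac{\sqrt{22}}{2}\right)^{2} = \left(-2 + \frac{5 \sqrt{22}}{2}\right)^{2}$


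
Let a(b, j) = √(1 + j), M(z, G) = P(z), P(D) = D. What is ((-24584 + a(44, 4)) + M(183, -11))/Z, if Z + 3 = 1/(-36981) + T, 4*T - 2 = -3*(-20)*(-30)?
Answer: 1804746762/33467807 - 73962*√5/33467807 ≈ 53.920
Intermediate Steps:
T = -899/2 (T = ½ + (-3*(-20)*(-30))/4 = ½ + (60*(-30))/4 = ½ + (¼)*(-1800) = ½ - 450 = -899/2 ≈ -449.50)
M(z, G) = z
Z = -33467807/73962 (Z = -3 + (1/(-36981) - 899/2) = -3 + (-1/36981 - 899/2) = -3 - 33245921/73962 = -33467807/73962 ≈ -452.50)
((-24584 + a(44, 4)) + M(183, -11))/Z = ((-24584 + √(1 + 4)) + 183)/(-33467807/73962) = ((-24584 + √5) + 183)*(-73962/33467807) = (-24401 + √5)*(-73962/33467807) = 1804746762/33467807 - 73962*√5/33467807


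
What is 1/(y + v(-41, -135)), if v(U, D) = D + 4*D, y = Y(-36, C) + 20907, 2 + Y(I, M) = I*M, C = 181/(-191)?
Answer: 191/3870446 ≈ 4.9348e-5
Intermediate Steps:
C = -181/191 (C = 181*(-1/191) = -181/191 ≈ -0.94764)
Y(I, M) = -2 + I*M
y = 3999371/191 (y = (-2 - 36*(-181/191)) + 20907 = (-2 + 6516/191) + 20907 = 6134/191 + 20907 = 3999371/191 ≈ 20939.)
v(U, D) = 5*D
1/(y + v(-41, -135)) = 1/(3999371/191 + 5*(-135)) = 1/(3999371/191 - 675) = 1/(3870446/191) = 191/3870446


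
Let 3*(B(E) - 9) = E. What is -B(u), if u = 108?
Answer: -45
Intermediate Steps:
B(E) = 9 + E/3
-B(u) = -(9 + (⅓)*108) = -(9 + 36) = -1*45 = -45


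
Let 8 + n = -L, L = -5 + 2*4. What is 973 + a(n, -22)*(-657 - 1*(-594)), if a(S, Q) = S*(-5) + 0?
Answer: -2492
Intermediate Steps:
L = 3 (L = -5 + 8 = 3)
n = -11 (n = -8 - 1*3 = -8 - 3 = -11)
a(S, Q) = -5*S (a(S, Q) = -5*S + 0 = -5*S)
973 + a(n, -22)*(-657 - 1*(-594)) = 973 + (-5*(-11))*(-657 - 1*(-594)) = 973 + 55*(-657 + 594) = 973 + 55*(-63) = 973 - 3465 = -2492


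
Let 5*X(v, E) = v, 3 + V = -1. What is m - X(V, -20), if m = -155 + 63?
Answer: -456/5 ≈ -91.200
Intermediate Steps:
m = -92
V = -4 (V = -3 - 1 = -4)
X(v, E) = v/5
m - X(V, -20) = -92 - (-4)/5 = -92 - 1*(-⅘) = -92 + ⅘ = -456/5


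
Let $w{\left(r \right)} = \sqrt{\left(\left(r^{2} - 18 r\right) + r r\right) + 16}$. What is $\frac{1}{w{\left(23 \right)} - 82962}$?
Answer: $- \frac{1257}{104283224} - \frac{\sqrt{165}}{3441346392} \approx -1.2057 \cdot 10^{-5}$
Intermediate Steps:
$w{\left(r \right)} = \sqrt{16 - 18 r + 2 r^{2}}$ ($w{\left(r \right)} = \sqrt{\left(\left(r^{2} - 18 r\right) + r^{2}\right) + 16} = \sqrt{\left(- 18 r + 2 r^{2}\right) + 16} = \sqrt{16 - 18 r + 2 r^{2}}$)
$\frac{1}{w{\left(23 \right)} - 82962} = \frac{1}{\sqrt{16 - 414 + 2 \cdot 23^{2}} - 82962} = \frac{1}{\sqrt{16 - 414 + 2 \cdot 529} - 82962} = \frac{1}{\sqrt{16 - 414 + 1058} - 82962} = \frac{1}{\sqrt{660} - 82962} = \frac{1}{2 \sqrt{165} - 82962} = \frac{1}{-82962 + 2 \sqrt{165}}$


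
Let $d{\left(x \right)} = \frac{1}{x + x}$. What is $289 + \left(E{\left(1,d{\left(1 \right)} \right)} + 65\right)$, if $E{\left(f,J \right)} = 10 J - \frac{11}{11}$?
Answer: $358$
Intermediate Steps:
$d{\left(x \right)} = \frac{1}{2 x}$
$E{\left(f,J \right)} = -1 + 10 J$ ($E{\left(f,J \right)} = 10 J - 1 = -1 + 10 J$)
$289 + \left(E{\left(1,d{\left(1 \right)} \right)} + 65\right) = 289 + \left(\left(-1 + 10 \frac{1}{2 \cdot 1}\right) + 65\right) = 289 + \left(\left(-1 + 10 \cdot \frac{1}{2} \cdot 1\right) + 65\right) = 289 + \left(\left(-1 + 10 \cdot \frac{1}{2}\right) + 65\right) = 289 + \left(\left(-1 + 5\right) + 65\right) = 289 + \left(4 + 65\right) = 289 + 69 = 358$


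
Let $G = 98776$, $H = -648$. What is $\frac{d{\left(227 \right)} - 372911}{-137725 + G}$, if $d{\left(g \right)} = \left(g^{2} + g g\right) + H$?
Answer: $\frac{90167}{12983} \approx 6.945$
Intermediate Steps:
$d{\left(g \right)} = -648 + 2 g^{2}$ ($d{\left(g \right)} = \left(g^{2} + g g\right) - 648 = \left(g^{2} + g^{2}\right) - 648 = 2 g^{2} - 648 = -648 + 2 g^{2}$)
$\frac{d{\left(227 \right)} - 372911}{-137725 + G} = \frac{\left(-648 + 2 \cdot 227^{2}\right) - 372911}{-137725 + 98776} = \frac{\left(-648 + 2 \cdot 51529\right) - 372911}{-38949} = \left(\left(-648 + 103058\right) - 372911\right) \left(- \frac{1}{38949}\right) = \left(102410 - 372911\right) \left(- \frac{1}{38949}\right) = \left(-270501\right) \left(- \frac{1}{38949}\right) = \frac{90167}{12983}$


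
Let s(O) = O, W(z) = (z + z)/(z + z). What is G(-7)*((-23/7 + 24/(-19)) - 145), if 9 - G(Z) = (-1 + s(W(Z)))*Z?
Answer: -179010/133 ≈ -1345.9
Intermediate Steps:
W(z) = 1 (W(z) = (2*z)/((2*z)) = (2*z)*(1/(2*z)) = 1)
G(Z) = 9 (G(Z) = 9 - (-1 + 1)*Z = 9 - 0*Z = 9 - 1*0 = 9 + 0 = 9)
G(-7)*((-23/7 + 24/(-19)) - 145) = 9*((-23/7 + 24/(-19)) - 145) = 9*((-23*⅐ + 24*(-1/19)) - 145) = 9*((-23/7 - 24/19) - 145) = 9*(-605/133 - 145) = 9*(-19890/133) = -179010/133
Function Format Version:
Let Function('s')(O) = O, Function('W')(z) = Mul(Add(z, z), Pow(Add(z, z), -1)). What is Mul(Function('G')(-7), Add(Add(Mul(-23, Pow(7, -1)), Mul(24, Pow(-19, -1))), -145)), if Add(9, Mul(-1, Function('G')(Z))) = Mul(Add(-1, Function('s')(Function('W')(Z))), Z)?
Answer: Rational(-179010, 133) ≈ -1345.9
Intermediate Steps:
Function('W')(z) = 1 (Function('W')(z) = Mul(Mul(2, z), Pow(Mul(2, z), -1)) = Mul(Mul(2, z), Mul(Rational(1, 2), Pow(z, -1))) = 1)
Function('G')(Z) = 9 (Function('G')(Z) = Add(9, Mul(-1, Mul(Add(-1, 1), Z))) = Add(9, Mul(-1, Mul(0, Z))) = Add(9, Mul(-1, 0)) = Add(9, 0) = 9)
Mul(Function('G')(-7), Add(Add(Mul(-23, Pow(7, -1)), Mul(24, Pow(-19, -1))), -145)) = Mul(9, Add(Add(Mul(-23, Pow(7, -1)), Mul(24, Pow(-19, -1))), -145)) = Mul(9, Add(Add(Mul(-23, Rational(1, 7)), Mul(24, Rational(-1, 19))), -145)) = Mul(9, Add(Add(Rational(-23, 7), Rational(-24, 19)), -145)) = Mul(9, Add(Rational(-605, 133), -145)) = Mul(9, Rational(-19890, 133)) = Rational(-179010, 133)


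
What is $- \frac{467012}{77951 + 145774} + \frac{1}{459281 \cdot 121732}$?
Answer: $- \frac{26110264831276579}{12508284582467700} \approx -2.0874$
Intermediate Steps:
$- \frac{467012}{77951 + 145774} + \frac{1}{459281 \cdot 121732} = - \frac{467012}{223725} + \frac{1}{459281} \cdot \frac{1}{121732} = \left(-467012\right) \frac{1}{223725} + \frac{1}{55909194692} = - \frac{467012}{223725} + \frac{1}{55909194692} = - \frac{26110264831276579}{12508284582467700}$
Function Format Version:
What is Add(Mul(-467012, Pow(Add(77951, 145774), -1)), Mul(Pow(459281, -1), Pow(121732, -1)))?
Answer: Rational(-26110264831276579, 12508284582467700) ≈ -2.0874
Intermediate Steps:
Add(Mul(-467012, Pow(Add(77951, 145774), -1)), Mul(Pow(459281, -1), Pow(121732, -1))) = Add(Mul(-467012, Pow(223725, -1)), Mul(Rational(1, 459281), Rational(1, 121732))) = Add(Mul(-467012, Rational(1, 223725)), Rational(1, 55909194692)) = Add(Rational(-467012, 223725), Rational(1, 55909194692)) = Rational(-26110264831276579, 12508284582467700)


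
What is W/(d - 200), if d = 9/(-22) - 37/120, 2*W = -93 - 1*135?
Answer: 150480/264947 ≈ 0.56796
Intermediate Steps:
W = -114 (W = (-93 - 1*135)/2 = (-93 - 135)/2 = (½)*(-228) = -114)
d = -947/1320 (d = 9*(-1/22) - 37*1/120 = -9/22 - 37/120 = -947/1320 ≈ -0.71742)
W/(d - 200) = -114/(-947/1320 - 200) = -114/(-264947/1320) = -1320/264947*(-114) = 150480/264947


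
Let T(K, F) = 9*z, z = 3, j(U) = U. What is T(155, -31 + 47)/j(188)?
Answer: 27/188 ≈ 0.14362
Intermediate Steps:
T(K, F) = 27 (T(K, F) = 9*3 = 27)
T(155, -31 + 47)/j(188) = 27/188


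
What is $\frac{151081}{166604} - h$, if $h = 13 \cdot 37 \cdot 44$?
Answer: $- \frac{3525855975}{166604} \approx -21163.0$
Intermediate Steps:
$h = 21164$ ($h = 481 \cdot 44 = 21164$)
$\frac{151081}{166604} - h = \frac{151081}{166604} - 21164 = - \frac{3525855975}{166604}$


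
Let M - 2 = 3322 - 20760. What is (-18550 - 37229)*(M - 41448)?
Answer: 3284490636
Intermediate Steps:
M = -17436 (M = 2 + (3322 - 20760) = 2 - 17438 = -17436)
(-18550 - 37229)*(M - 41448) = (-18550 - 37229)*(-17436 - 41448) = -55779*(-58884) = 3284490636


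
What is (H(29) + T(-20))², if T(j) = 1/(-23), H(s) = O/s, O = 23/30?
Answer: 116281/400400100 ≈ 0.00029041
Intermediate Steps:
O = 23/30 (O = 23*(1/30) = 23/30 ≈ 0.76667)
H(s) = 23/(30*s)
T(j) = -1/23
(H(29) + T(-20))² = ((23/30)/29 - 1/23)² = ((23/30)*(1/29) - 1/23)² = (23/870 - 1/23)² = (-341/20010)² = 116281/400400100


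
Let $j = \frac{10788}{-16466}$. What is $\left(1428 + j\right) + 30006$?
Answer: $\frac{258790728}{8233} \approx 31433.0$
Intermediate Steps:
$j = - \frac{5394}{8233}$ ($j = 10788 \left(- \frac{1}{16466}\right) = - \frac{5394}{8233} \approx -0.65517$)
$\left(1428 + j\right) + 30006 = \left(1428 - \frac{5394}{8233}\right) + 30006 = \frac{11751330}{8233} + 30006 = \frac{258790728}{8233}$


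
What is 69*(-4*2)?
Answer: -552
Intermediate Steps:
69*(-4*2) = 69*(-8) = -552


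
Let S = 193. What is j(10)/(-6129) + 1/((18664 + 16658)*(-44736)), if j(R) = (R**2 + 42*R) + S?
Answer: -125184182825/1076092359552 ≈ -0.11633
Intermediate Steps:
j(R) = 193 + R**2 + 42*R (j(R) = (R**2 + 42*R) + 193 = 193 + R**2 + 42*R)
j(10)/(-6129) + 1/((18664 + 16658)*(-44736)) = (193 + 10**2 + 42*10)/(-6129) + 1/((18664 + 16658)*(-44736)) = (193 + 100 + 420)*(-1/6129) - 1/44736/35322 = 713*(-1/6129) + (1/35322)*(-1/44736) = -713/6129 - 1/1580164992 = -125184182825/1076092359552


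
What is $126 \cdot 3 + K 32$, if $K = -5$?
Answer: $218$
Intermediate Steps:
$126 \cdot 3 + K 32 = 126 \cdot 3 - 160 = 378 - 160 = 218$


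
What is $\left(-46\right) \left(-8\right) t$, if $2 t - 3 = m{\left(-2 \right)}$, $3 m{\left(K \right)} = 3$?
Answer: $736$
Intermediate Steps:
$m{\left(K \right)} = 1$ ($m{\left(K \right)} = \frac{1}{3} \cdot 3 = 1$)
$t = 2$ ($t = \frac{3}{2} + \frac{1}{2} \cdot 1 = \frac{3}{2} + \frac{1}{2} = 2$)
$\left(-46\right) \left(-8\right) t = \left(-46\right) \left(-8\right) 2 = 368 \cdot 2 = 736$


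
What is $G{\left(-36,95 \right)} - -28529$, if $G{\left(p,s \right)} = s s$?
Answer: $37554$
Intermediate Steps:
$G{\left(p,s \right)} = s^{2}$
$G{\left(-36,95 \right)} - -28529 = 95^{2} - -28529 = 9025 + 28529 = 37554$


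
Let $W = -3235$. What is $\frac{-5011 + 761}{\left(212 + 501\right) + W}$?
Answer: $\frac{2125}{1261} \approx 1.6852$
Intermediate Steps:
$\frac{-5011 + 761}{\left(212 + 501\right) + W} = \frac{-5011 + 761}{\left(212 + 501\right) - 3235} = - \frac{4250}{713 - 3235} = - \frac{4250}{-2522} = \left(-4250\right) \left(- \frac{1}{2522}\right) = \frac{2125}{1261}$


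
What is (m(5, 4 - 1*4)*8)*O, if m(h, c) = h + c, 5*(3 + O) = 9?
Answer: -48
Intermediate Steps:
O = -6/5 (O = -3 + (⅕)*9 = -3 + 9/5 = -6/5 ≈ -1.2000)
m(h, c) = c + h
(m(5, 4 - 1*4)*8)*O = (((4 - 1*4) + 5)*8)*(-6/5) = (((4 - 4) + 5)*8)*(-6/5) = ((0 + 5)*8)*(-6/5) = (5*8)*(-6/5) = 40*(-6/5) = -48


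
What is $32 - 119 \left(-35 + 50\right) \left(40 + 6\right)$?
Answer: $-82078$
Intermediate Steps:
$32 - 119 \left(-35 + 50\right) \left(40 + 6\right) = 32 - 119 \cdot 15 \cdot 46 = 32 - 82110 = -82078$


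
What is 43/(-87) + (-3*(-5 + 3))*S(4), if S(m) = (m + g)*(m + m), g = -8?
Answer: -16747/87 ≈ -192.49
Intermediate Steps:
S(m) = 2*m*(-8 + m) (S(m) = (m - 8)*(m + m) = (-8 + m)*(2*m) = 2*m*(-8 + m))
43/(-87) + (-3*(-5 + 3))*S(4) = 43/(-87) + (-3*(-5 + 3))*(2*4*(-8 + 4)) = 43*(-1/87) + (-3*(-2))*(2*4*(-4)) = -43/87 + 6*(-32) = -43/87 - 192 = -16747/87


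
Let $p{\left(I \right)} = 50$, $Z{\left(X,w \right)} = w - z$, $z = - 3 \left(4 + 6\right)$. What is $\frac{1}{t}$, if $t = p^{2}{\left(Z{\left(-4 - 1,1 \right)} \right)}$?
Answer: $\frac{1}{2500} \approx 0.0004$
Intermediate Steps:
$z = -30$ ($z = \left(-3\right) 10 = -30$)
$Z{\left(X,w \right)} = 30 + w$ ($Z{\left(X,w \right)} = w - -30 = w + 30 = 30 + w$)
$t = 2500$ ($t = 50^{2} = 2500$)
$\frac{1}{t} = \frac{1}{2500}$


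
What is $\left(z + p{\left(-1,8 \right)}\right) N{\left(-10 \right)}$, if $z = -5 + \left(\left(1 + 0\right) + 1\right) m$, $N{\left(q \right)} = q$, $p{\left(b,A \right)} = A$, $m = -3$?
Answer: $30$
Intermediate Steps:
$z = -11$ ($z = -5 + \left(\left(1 + 0\right) + 1\right) \left(-3\right) = -5 + \left(1 + 1\right) \left(-3\right) = -5 + 2 \left(-3\right) = -5 - 6 = -11$)
$\left(z + p{\left(-1,8 \right)}\right) N{\left(-10 \right)} = \left(-11 + 8\right) \left(-10\right) = \left(-3\right) \left(-10\right) = 30$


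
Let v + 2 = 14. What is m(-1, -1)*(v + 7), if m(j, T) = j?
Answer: -19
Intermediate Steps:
v = 12 (v = -2 + 14 = 12)
m(-1, -1)*(v + 7) = -(12 + 7) = -1*19 = -19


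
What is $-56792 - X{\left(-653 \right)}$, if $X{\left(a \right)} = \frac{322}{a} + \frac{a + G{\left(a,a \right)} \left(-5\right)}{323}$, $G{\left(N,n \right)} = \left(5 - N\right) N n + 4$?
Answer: $\frac{904106334957}{210919} \approx 4.2865 \cdot 10^{6}$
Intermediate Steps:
$G{\left(N,n \right)} = 4 + N n \left(5 - N\right)$ ($G{\left(N,n \right)} = N \left(5 - N\right) n + 4 = N n \left(5 - N\right) + 4 = 4 + N n \left(5 - N\right)$)
$X{\left(a \right)} = - \frac{20}{323} + \frac{322}{a} - \frac{25 a^{2}}{323} + \frac{a}{323} + \frac{5 a^{3}}{323}$ ($X{\left(a \right)} = \frac{322}{a} + \frac{a + \left(4 - a a^{2} + 5 a a\right) \left(-5\right)}{323} = \frac{322}{a} + \left(a + \left(4 - a^{3} + 5 a^{2}\right) \left(-5\right)\right) \frac{1}{323} = \frac{322}{a} + \left(a - \left(20 - 5 a^{3} + 25 a^{2}\right)\right) \frac{1}{323} = \frac{322}{a} + \left(-20 + a - 25 a^{2} + 5 a^{3}\right) \frac{1}{323} = \frac{322}{a} + \left(- \frac{20}{323} - \frac{25 a^{2}}{323} + \frac{a}{323} + \frac{5 a^{3}}{323}\right) = - \frac{20}{323} + \frac{322}{a} - \frac{25 a^{2}}{323} + \frac{a}{323} + \frac{5 a^{3}}{323}$)
$-56792 - X{\left(-653 \right)} = -56792 - \frac{104006 - 653 \left(-20 - 653 - 25 \left(-653\right)^{2} + 5 \left(-653\right)^{3}\right)}{323 \left(-653\right)} = -56792 - \frac{1}{323} \left(- \frac{1}{653}\right) \left(104006 - 653 \left(-20 - 653 - 10660225 + 5 \left(-278445077\right)\right)\right) = -56792 - \frac{1}{323} \left(- \frac{1}{653}\right) \left(104006 - 653 \left(-20 - 653 - 10660225 - 1392225385\right)\right) = -56792 - \frac{1}{323} \left(- \frac{1}{653}\right) \left(104006 - -916084742799\right) = -56792 - \frac{1}{323} \left(- \frac{1}{653}\right) \left(104006 + 916084742799\right) = -56792 - \frac{1}{323} \left(- \frac{1}{653}\right) 916084846805 = -56792 - - \frac{916084846805}{210919} = -56792 + \frac{916084846805}{210919} = \frac{904106334957}{210919}$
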